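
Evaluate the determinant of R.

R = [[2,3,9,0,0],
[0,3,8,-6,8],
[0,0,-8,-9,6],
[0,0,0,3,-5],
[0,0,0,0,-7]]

|R| = 1008

R is upper triangular, so det(R) is the product of the diagonal entries:
det = (2) · (3) · (-8) · (3) · (-7) = 1008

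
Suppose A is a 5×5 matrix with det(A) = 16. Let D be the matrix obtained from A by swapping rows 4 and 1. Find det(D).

|D| = -16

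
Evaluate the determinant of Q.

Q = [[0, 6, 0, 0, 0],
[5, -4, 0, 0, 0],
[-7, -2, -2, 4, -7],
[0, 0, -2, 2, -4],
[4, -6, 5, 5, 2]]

-840

Q is block lower-triangular with a 2×2 block and a 3×3 block on the diagonal, so its determinant equals the product of the determinants of the diagonal blocks.
det of the 2×2 block = -30
det of the 3×3 block = 28
det = (-30)·(28) = -840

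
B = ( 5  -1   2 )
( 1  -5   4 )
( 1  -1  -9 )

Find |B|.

240

Expand along column 1:
  + 5 · |-5 4; -1 -9| = 5·(45 − (-4)) = 245
  − 1 · |-1 2; -1 -9| = −1·(9 − (-2)) = -11
  + 1 · |-1 2; -5 4| = 1·(-4 − (-10)) = 6
Sum: (245) + (-11) + (6) = 240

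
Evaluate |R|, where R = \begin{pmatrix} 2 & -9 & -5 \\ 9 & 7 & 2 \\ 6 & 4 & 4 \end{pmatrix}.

Expand along row 1:
  + 2 · |7 2; 4 4| = 2·(28 − 8) = 40
  − (-9) · |9 2; 6 4| = −(-9)·(36 − 12) = 216
  + (-5) · |9 7; 6 4| = (-5)·(36 − 42) = 30
Sum: (40) + (216) + (30) = 286

det(R) = 286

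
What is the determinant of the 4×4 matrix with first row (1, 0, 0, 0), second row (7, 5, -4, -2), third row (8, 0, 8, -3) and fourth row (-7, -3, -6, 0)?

-174

Expand along row 1 (it has 3 zeros):
  + (1) · M_11   where M_11 = det([5 -4 -2; 0 8 -3; -3 -6 0]) = -174
det = (+1)·(1)·(-174) = -174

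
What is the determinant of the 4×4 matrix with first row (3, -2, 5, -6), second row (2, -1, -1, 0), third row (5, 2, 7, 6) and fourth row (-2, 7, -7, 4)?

The determinant is -1264.

Expand along row 2 (it has 1 zero):
  − (2) · M_21   where M_21 = det([-2 5 -6; 2 7 6; 7 -7 4]) = 408
  + (-1) · M_22   where M_22 = det([3 5 -6; 5 7 6; -2 -7 4]) = 176
  − (-1) · M_23   where M_23 = det([3 -2 -6; 5 2 6; -2 7 4]) = -272
det = (-1)·(2)·(408) + (+1)·(-1)·(176) + (-1)·(-1)·(-272) = -1264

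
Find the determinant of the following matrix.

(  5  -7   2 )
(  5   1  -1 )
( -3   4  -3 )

Expand along row 1:
  + 5 · |1 -1; 4 -3| = 5·(-3 − (-4)) = 5
  − (-7) · |5 -1; -3 -3| = −(-7)·(-15 − 3) = -126
  + 2 · |5 1; -3 4| = 2·(20 − (-3)) = 46
Sum: (5) + (-126) + (46) = -75

-75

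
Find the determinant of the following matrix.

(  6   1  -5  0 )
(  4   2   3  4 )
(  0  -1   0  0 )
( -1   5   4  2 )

Expand along row 3 (it has 3 zeros):
  − (-1) · M_32   where M_32 = det([6 -5 0; 4 3 4; -1 4 2]) = 0
det = (-1)·(-1)·(0) = 0

The determinant is 0.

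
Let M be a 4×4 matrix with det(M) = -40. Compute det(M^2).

1600

det(M^2) = (det M)^2 = (-40)^2 = 1600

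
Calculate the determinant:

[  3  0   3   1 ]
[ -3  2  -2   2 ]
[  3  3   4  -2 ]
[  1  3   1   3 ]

The determinant is -62.

Expand along row 1 (it has 1 zero):
  + (3) · M_11   where M_11 = det([2 -2 2; 3 4 -2; 3 1 3]) = 40
  + (3) · M_13   where M_13 = det([-3 2 2; 3 3 -2; 1 3 3]) = -55
  − (1) · M_14   where M_14 = det([-3 2 -2; 3 3 4; 1 3 1]) = 17
det = (+1)·(3)·(40) + (+1)·(3)·(-55) + (-1)·(1)·(17) = -62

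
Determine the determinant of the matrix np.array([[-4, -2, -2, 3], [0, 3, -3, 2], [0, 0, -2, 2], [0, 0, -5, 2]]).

The matrix is block upper-triangular with a 2×2 block and a 2×2 block on the diagonal, so its determinant equals the product of the determinants of the diagonal blocks.
det of the 2×2 block = -12
det of the 2×2 block = 6
det = (-12)·(6) = -72

-72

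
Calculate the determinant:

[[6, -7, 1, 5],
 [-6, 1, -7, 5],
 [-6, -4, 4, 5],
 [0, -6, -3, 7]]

The determinant is 828.

Expand along row 4 (it has 1 zero):
  + (-6) · M_42   where M_42 = det([6 1 5; -6 -7 5; -6 4 5]) = -660
  − (-3) · M_43   where M_43 = det([6 -7 5; -6 1 5; -6 -4 5]) = 300
  + (7) · M_44   where M_44 = det([6 -7 1; -6 1 -7; -6 -4 4]) = -576
det = (+1)·(-6)·(-660) + (-1)·(-3)·(300) + (+1)·(7)·(-576) = 828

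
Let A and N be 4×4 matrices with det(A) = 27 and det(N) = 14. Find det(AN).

|AN| = 378

det(AN) = det(A)·det(N) = (27)·(14) = 378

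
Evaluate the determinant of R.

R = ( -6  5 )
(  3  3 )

det(R) = (-6)·3 − 5·3 = -18 − 15 = -33

-33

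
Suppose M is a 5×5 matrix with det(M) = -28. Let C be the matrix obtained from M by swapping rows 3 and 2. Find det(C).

det(C) = 28

Swapping two rows multiplies the determinant by −1.
det(C) = (-1)·(-28) = 28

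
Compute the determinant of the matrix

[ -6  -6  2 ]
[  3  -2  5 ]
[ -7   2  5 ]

404

Expand along row 1:
  + (-6) · |-2 5; 2 5| = (-6)·(-10 − 10) = 120
  − (-6) · |3 5; -7 5| = −(-6)·(15 − (-35)) = 300
  + 2 · |3 -2; -7 2| = 2·(6 − 14) = -16
Sum: (120) + (300) + (-16) = 404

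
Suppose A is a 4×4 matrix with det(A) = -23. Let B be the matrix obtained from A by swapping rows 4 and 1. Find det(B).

det(B) = 23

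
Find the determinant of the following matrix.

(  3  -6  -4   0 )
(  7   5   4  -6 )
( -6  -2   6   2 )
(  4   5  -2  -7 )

Expand along row 1 (it has 1 zero):
  + (3) · M_11   where M_11 = det([5 4 -6; -2 6 2; 5 -2 -7]) = -50
  − (-6) · M_12   where M_12 = det([7 4 -6; -6 6 2; 4 -2 -7]) = -330
  + (-4) · M_13   where M_13 = det([7 5 -6; -6 -2 2; 4 5 -7]) = -10
det = (+1)·(3)·(-50) + (-1)·(-6)·(-330) + (+1)·(-4)·(-10) = -2090

-2090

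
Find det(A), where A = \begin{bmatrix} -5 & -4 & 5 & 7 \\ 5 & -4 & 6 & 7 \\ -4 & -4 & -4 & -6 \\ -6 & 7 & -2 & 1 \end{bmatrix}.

Expand along row 1:
  + (-5) · M_11   where M_11 = det([-4 6 7; -4 -4 -6; 7 -2 1]) = 88
  − (-4) · M_12   where M_12 = det([5 6 7; -4 -4 -6; -6 -2 1]) = 48
  + (5) · M_13   where M_13 = det([5 -4 7; -4 -4 -6; -6 7 1]) = -334
  − (7) · M_14   where M_14 = det([5 -4 6; -4 -4 -4; -6 7 -2]) = -196
det = (+1)·(-5)·(88) + (-1)·(-4)·(48) + (+1)·(5)·(-334) + (-1)·(7)·(-196) = -546

-546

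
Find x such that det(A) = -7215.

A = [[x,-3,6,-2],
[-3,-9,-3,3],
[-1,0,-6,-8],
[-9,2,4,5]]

-6

Expanding along the row containing x, det(A) is linear in x: det(A) = (66)·x + (-6819).
Set (66)·x + (-6819) = -7215  ⇒  (66)·x = -396  ⇒  x = -6.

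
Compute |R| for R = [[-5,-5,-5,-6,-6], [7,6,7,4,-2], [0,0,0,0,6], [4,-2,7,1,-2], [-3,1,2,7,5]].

Expand along row 3 (it has 4 zeros):
  + (6) · M_35   where M_35 = det([-5 -5 -5 -6; 7 6 7 4; 4 -2 7 1; -3 1 2 7]) = -670
det = (+1)·(6)·(-670) = -4020

The determinant is -4020.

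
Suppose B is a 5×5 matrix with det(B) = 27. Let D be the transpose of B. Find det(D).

27

det(Bᵀ) = det(B).
det(D) = (1)·(27) = 27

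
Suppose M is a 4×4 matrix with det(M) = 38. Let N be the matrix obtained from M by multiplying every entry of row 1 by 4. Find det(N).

152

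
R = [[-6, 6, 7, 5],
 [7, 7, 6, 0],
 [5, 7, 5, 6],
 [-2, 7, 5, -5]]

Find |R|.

-2001

Expand along row 2 (it has 1 zero):
  − (7) · M_21   where M_21 = det([6 7 5; 7 5 6; 7 5 -5]) = 209
  + (7) · M_22   where M_22 = det([-6 7 5; 5 5 6; -2 5 -5]) = 596
  − (6) · M_23   where M_23 = det([-6 6 5; 5 7 6; -2 7 -5]) = 785
det = (-1)·(7)·(209) + (+1)·(7)·(596) + (-1)·(6)·(785) = -2001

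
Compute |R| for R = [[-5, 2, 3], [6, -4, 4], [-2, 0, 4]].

Expand along column 2:
  − 2 · |6 4; -2 4| = −2·(24 − (-8)) = -64
  + (-4) · |-5 3; -2 4| = (-4)·(-20 − (-6)) = 56
Sum: (-64) + (56) = -8

det(R) = -8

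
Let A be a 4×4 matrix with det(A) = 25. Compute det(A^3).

15625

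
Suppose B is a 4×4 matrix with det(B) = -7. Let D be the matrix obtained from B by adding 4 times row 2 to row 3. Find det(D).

Adding a multiple of one row to another leaves the determinant unchanged.
det(D) = (1)·(-7) = -7

det(D) = -7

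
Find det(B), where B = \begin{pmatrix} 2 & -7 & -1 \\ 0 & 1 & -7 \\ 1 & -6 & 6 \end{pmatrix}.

-22

Expand along column 1:
  + 2 · |1 -7; -6 6| = 2·(6 − 42) = -72
  + 1 · |-7 -1; 1 -7| = 1·(49 − (-1)) = 50
Sum: (-72) + (50) = -22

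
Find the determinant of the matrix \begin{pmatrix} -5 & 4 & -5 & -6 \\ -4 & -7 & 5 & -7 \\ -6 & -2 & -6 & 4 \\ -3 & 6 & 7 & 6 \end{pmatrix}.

-11212

Expand along row 1:
  + (-5) · M_11   where M_11 = det([-7 5 -7; -2 -6 4; 6 7 6]) = 474
  − (4) · M_12   where M_12 = det([-4 5 -7; -6 -6 4; -3 7 6]) = 796
  + (-5) · M_13   where M_13 = det([-4 -7 -7; -6 -2 4; -3 6 6]) = 270
  − (-6) · M_14   where M_14 = det([-4 -7 5; -6 -2 -6; -3 6 7]) = -718
det = (+1)·(-5)·(474) + (-1)·(4)·(796) + (+1)·(-5)·(270) + (-1)·(-6)·(-718) = -11212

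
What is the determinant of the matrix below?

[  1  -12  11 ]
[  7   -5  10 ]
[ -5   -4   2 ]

Expand along column 1:
  + 1 · |-5 10; -4 2| = 1·(-10 − (-40)) = 30
  − 7 · |-12 11; -4 2| = −7·(-24 − (-44)) = -140
  + (-5) · |-12 11; -5 10| = (-5)·(-120 − (-55)) = 325
Sum: (30) + (-140) + (325) = 215

215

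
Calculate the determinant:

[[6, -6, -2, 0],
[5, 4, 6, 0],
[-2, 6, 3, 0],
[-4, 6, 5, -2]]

116

Expand along column 4 (it has 3 zeros):
  + (-2) · M_44   where M_44 = det([6 -6 -2; 5 4 6; -2 6 3]) = -58
det = (+1)·(-2)·(-58) = 116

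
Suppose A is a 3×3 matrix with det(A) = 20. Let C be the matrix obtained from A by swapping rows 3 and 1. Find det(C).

Swapping two rows multiplies the determinant by −1.
det(C) = (-1)·(20) = -20

-20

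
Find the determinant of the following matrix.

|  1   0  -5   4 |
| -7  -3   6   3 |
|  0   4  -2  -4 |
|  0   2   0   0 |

Expand along row 4 (it has 3 zeros):
  + (2) · M_42   where M_42 = det([1 -5 4; -7 6 3; 0 -2 -4]) = 178
det = (+1)·(2)·(178) = 356

The determinant is 356.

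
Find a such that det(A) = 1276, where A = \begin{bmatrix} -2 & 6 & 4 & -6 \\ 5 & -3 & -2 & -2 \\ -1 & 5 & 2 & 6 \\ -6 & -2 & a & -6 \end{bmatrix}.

Expanding along the column containing a, det(A) is linear in a: det(A) = (284)·a + (-144).
Set (284)·a + (-144) = 1276  ⇒  (284)·a = 1420  ⇒  a = 5.

a = 5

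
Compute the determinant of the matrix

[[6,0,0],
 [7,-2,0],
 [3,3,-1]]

12

The matrix is lower triangular, so the determinant is the product of the diagonal entries:
det = (6) · (-2) · (-1) = 12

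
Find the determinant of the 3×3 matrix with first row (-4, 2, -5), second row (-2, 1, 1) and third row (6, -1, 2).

Expand along row 1:
  + (-4) · |1 1; -1 2| = (-4)·(2 − (-1)) = -12
  − 2 · |-2 1; 6 2| = −2·(-4 − 6) = 20
  + (-5) · |-2 1; 6 -1| = (-5)·(2 − 6) = 20
Sum: (-12) + (20) + (20) = 28

28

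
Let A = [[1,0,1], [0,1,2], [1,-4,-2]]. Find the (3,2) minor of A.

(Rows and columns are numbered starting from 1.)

Delete row 3 and column 2; the remaining 2×2 submatrix is [1 1; 0 2].
Its determinant is 1·2 − 1·0 = 2.

2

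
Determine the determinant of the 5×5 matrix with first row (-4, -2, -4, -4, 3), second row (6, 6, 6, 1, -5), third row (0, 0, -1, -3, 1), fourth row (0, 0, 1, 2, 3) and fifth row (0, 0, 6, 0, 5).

732

The matrix is block upper-triangular with a 2×2 block and a 3×3 block on the diagonal, so its determinant equals the product of the determinants of the diagonal blocks.
det of the 2×2 block = -12
det of the 3×3 block = -61
det = (-12)·(-61) = 732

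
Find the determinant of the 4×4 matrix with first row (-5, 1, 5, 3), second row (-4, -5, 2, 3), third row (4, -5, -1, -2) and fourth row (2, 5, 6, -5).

-412

Expand along row 1:
  + (-5) · M_11   where M_11 = det([-5 2 3; -5 -1 -2; 5 6 -5]) = -230
  − (1) · M_12   where M_12 = det([-4 2 3; 4 -1 -2; 2 6 -5]) = 42
  + (5) · M_13   where M_13 = det([-4 -5 3; 4 -5 -2; 2 5 -5]) = -130
  − (3) · M_14   where M_14 = det([-4 -5 2; 4 -5 -1; 2 5 6]) = 290
det = (+1)·(-5)·(-230) + (-1)·(1)·(42) + (+1)·(5)·(-130) + (-1)·(3)·(290) = -412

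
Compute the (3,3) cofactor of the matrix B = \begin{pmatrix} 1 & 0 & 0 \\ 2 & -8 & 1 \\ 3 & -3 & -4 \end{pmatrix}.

The cofactor is -8.

Delete row 3 and column 3; the remaining 2×2 submatrix is [1 0; 2 -8].
Its determinant is 1·(-8) − 0·2 = -8.
The cofactor carries sign (−1)^(3+3) = +1, so C_{3,3} = +(-8) = -8.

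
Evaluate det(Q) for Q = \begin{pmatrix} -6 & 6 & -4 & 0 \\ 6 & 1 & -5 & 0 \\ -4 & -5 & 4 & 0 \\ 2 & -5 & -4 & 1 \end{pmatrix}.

The determinant is 206.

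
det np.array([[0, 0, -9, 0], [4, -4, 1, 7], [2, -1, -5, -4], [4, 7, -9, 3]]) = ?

-2826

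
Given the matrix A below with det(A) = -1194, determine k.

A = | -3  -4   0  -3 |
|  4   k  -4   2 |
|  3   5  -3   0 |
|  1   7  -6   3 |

-9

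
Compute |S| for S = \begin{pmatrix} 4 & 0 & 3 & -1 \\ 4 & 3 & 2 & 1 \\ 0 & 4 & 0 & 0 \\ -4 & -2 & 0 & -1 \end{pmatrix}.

The determinant is 64.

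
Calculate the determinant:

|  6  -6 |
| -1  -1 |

-12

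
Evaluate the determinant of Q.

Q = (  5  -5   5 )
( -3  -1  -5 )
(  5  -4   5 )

Expand along column 1:
  + 5 · |-1 -5; -4 5| = 5·(-5 − 20) = -125
  − (-3) · |-5 5; -4 5| = −(-3)·(-25 − (-20)) = -15
  + 5 · |-5 5; -1 -5| = 5·(25 − (-5)) = 150
Sum: (-125) + (-15) + (150) = 10

10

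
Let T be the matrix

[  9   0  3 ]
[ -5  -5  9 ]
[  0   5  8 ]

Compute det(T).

|T| = -840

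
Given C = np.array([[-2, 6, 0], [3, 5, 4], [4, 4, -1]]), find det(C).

156

Expand along row 1:
  + (-2) · |5 4; 4 -1| = (-2)·(-5 − 16) = 42
  − 6 · |3 4; 4 -1| = −6·(-3 − 16) = 114
Sum: (42) + (114) = 156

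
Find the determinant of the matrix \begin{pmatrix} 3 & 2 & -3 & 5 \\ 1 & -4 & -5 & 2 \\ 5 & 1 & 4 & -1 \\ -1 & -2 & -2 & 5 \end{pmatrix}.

Expand along row 1:
  + (3) · M_11   where M_11 = det([-4 -5 2; 1 4 -1; -2 -2 5]) = -45
  − (2) · M_12   where M_12 = det([1 -5 2; 5 4 -1; -1 -2 5]) = 126
  + (-3) · M_13   where M_13 = det([1 -4 2; 5 1 -1; -1 -2 5]) = 81
  − (5) · M_14   where M_14 = det([1 -4 -5; 5 1 4; -1 -2 -2]) = 27
det = (+1)·(3)·(-45) + (-1)·(2)·(126) + (+1)·(-3)·(81) + (-1)·(5)·(27) = -765

-765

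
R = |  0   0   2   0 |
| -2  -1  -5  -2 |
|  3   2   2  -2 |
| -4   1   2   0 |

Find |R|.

-68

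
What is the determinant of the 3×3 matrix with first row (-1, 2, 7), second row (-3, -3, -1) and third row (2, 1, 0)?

16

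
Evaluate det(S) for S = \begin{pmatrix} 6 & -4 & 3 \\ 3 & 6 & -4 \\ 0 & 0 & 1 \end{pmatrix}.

Expand along row 3:
  + 1 · |6 -4; 3 6| = 1·(36 − (-12)) = 48

det(S) = 48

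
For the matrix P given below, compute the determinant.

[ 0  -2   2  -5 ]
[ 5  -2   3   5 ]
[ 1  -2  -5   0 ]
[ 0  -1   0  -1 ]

-78

Expand along row 4 (it has 2 zeros):
  + (-1) · M_42   where M_42 = det([0 2 -5; 5 3 5; 1 -5 0]) = 150
  + (-1) · M_44   where M_44 = det([0 -2 2; 5 -2 3; 1 -2 -5]) = -72
det = (+1)·(-1)·(150) + (+1)·(-1)·(-72) = -78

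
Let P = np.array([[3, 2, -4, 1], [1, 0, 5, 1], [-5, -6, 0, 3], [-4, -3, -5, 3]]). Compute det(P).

|P| = 202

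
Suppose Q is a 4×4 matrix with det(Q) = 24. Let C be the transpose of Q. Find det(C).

det(Qᵀ) = det(Q).
det(C) = (1)·(24) = 24

The determinant is 24.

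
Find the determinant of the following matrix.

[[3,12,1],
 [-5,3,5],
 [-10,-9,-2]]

-528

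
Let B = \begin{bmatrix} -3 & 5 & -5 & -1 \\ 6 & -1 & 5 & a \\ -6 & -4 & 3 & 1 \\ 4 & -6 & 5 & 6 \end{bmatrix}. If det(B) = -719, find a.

a = 1

Expanding along the row containing a, det(B) is linear in a: det(B) = (-44)·a + (-675).
Set (-44)·a + (-675) = -719  ⇒  (-44)·a = -44  ⇒  a = 1.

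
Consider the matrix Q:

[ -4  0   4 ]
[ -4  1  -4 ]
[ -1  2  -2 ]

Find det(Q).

Expand along row 1:
  + (-4) · |1 -4; 2 -2| = (-4)·(-2 − (-8)) = -24
  + 4 · |-4 1; -1 2| = 4·(-8 − (-1)) = -28
Sum: (-24) + (-28) = -52

det(Q) = -52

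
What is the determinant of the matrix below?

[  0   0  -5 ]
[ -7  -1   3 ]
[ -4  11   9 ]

Expand along row 1:
  + (-5) · |-7 -1; -4 11| = (-5)·(-77 − 4) = 405

405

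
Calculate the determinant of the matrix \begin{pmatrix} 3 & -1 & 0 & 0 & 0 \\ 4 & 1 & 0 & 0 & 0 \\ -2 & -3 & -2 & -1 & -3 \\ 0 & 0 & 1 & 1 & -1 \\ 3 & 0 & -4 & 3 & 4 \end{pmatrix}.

-245

The matrix is block lower-triangular with a 2×2 block and a 3×3 block on the diagonal, so its determinant equals the product of the determinants of the diagonal blocks.
det of the 2×2 block = 7
det of the 3×3 block = -35
det = (7)·(-35) = -245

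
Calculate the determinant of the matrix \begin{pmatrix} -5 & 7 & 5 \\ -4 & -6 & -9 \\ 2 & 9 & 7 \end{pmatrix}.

-245

Expand along row 1:
  + (-5) · |-6 -9; 9 7| = (-5)·(-42 − (-81)) = -195
  − 7 · |-4 -9; 2 7| = −7·(-28 − (-18)) = 70
  + 5 · |-4 -6; 2 9| = 5·(-36 − (-12)) = -120
Sum: (-195) + (70) + (-120) = -245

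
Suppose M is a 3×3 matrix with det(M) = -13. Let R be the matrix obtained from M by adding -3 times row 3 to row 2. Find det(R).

Adding a multiple of one row to another leaves the determinant unchanged.
det(R) = (1)·(-13) = -13

det(R) = -13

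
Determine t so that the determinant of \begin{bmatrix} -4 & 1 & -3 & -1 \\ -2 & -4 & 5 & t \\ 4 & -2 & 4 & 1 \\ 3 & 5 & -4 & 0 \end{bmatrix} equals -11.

t = 8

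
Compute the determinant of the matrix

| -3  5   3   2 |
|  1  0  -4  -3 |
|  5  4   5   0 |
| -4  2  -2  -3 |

The determinant is 481.

Expand along row 2 (it has 1 zero):
  − (1) · M_21   where M_21 = det([5 3 2; 4 5 0; 2 -2 -3]) = -75
  − (-4) · M_23   where M_23 = det([-3 5 2; 5 4 0; -4 2 -3]) = 163
  + (-3) · M_24   where M_24 = det([-3 5 3; 5 4 5; -4 2 -2]) = 82
det = (-1)·(1)·(-75) + (-1)·(-4)·(163) + (+1)·(-3)·(82) = 481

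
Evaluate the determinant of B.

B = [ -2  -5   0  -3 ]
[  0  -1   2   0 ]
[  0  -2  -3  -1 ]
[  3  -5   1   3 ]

Expand along row 2 (it has 2 zeros):
  + (-1) · M_22   where M_22 = det([-2 0 -3; 0 -3 -1; 3 1 3]) = -11
  − (2) · M_23   where M_23 = det([-2 -5 -3; 0 -2 -1; 3 -5 3]) = 19
det = (+1)·(-1)·(-11) + (-1)·(2)·(19) = -27

-27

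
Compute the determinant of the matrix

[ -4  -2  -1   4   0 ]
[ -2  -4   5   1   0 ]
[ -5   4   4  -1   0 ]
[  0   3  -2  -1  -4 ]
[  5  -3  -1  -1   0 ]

Expand along column 5 (it has 4 zeros):
  − (-4) · M_45   where M_45 = det([-4 -2 -1 4; -2 -4 5 1; -5 4 4 -1; 5 -3 -1 -1]) = -7
det = (-1)·(-4)·(-7) = -28

The determinant is -28.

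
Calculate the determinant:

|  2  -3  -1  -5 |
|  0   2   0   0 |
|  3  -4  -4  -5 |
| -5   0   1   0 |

The determinant is 140.

Expand along row 2 (it has 3 zeros):
  + (2) · M_22   where M_22 = det([2 -1 -5; 3 -4 -5; -5 1 0]) = 70
det = (+1)·(2)·(70) = 140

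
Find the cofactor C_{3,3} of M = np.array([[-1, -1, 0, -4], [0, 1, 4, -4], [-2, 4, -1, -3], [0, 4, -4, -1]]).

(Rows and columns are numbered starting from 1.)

Delete row 3 and column 3; the remaining 3×3 submatrix is [-1 -1 -4; 0 1 -4; 0 4 -1].
Its determinant is -15.
The cofactor carries sign (−1)^(3+3) = +1, so C_{3,3} = +(-15) = -15.

-15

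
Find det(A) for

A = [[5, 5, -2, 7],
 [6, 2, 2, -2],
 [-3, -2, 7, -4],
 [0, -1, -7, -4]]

Expand along row 4 (it has 1 zero):
  + (-1) · M_42   where M_42 = det([5 -2 7; 6 2 -2; -3 7 -4]) = 306
  − (-7) · M_43   where M_43 = det([5 5 7; 6 2 -2; -3 -2 -4]) = 48
  + (-4) · M_44   where M_44 = det([5 5 -2; 6 2 2; -3 -2 7]) = -138
det = (+1)·(-1)·(306) + (-1)·(-7)·(48) + (+1)·(-4)·(-138) = 582

det(A) = 582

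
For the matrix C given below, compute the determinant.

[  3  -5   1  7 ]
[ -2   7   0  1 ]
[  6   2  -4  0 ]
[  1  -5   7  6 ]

1810

Expand along row 2 (it has 1 zero):
  − (-2) · M_21   where M_21 = det([-5 1 7; 2 -4 0; -5 7 6]) = 66
  + (7) · M_22   where M_22 = det([3 1 7; 6 -4 0; 1 7 6]) = 214
  + (1) · M_24   where M_24 = det([3 -5 1; 6 2 -4; 1 -5 7]) = 180
det = (-1)·(-2)·(66) + (+1)·(7)·(214) + (+1)·(1)·(180) = 1810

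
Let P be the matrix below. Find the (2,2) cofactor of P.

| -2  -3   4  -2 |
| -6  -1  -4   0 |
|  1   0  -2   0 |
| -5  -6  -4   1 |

Delete row 2 and column 2; the remaining 3×3 submatrix is [-2 4 -2; 1 -2 0; -5 -4 1].
Its determinant is 28.
The cofactor carries sign (−1)^(2+2) = +1, so C_{2,2} = +(28) = 28.

28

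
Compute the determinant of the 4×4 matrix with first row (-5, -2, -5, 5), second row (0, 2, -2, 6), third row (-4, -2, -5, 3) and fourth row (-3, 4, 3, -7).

Expand along row 2 (it has 1 zero):
  + (2) · M_22   where M_22 = det([-5 -5 5; -4 -5 3; -3 3 -7]) = -80
  − (-2) · M_23   where M_23 = det([-5 -2 5; -4 -2 3; -3 4 -7]) = -46
  + (6) · M_24   where M_24 = det([-5 -2 -5; -4 -2 -5; -3 4 3]) = -14
det = (+1)·(2)·(-80) + (-1)·(-2)·(-46) + (+1)·(6)·(-14) = -336

-336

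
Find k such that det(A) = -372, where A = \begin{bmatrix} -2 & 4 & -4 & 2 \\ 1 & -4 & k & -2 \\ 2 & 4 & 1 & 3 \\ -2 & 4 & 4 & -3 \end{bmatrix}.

k = 7

Expanding along the row containing k, det(A) is linear in k: det(A) = (-80)·k + (188).
Set (-80)·k + (188) = -372  ⇒  (-80)·k = -560  ⇒  k = 7.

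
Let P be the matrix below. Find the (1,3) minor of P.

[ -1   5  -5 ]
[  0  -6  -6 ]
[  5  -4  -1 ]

Delete row 1 and column 3; the remaining 2×2 submatrix is [0 -6; 5 -4].
Its determinant is 0·(-4) − (-6)·5 = 30.

30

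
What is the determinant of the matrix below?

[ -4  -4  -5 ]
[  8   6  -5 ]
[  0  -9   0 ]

Expand along row 3:
  − (-9) · |-4 -5; 8 -5| = −(-9)·(20 − (-40)) = 540

The determinant is 540.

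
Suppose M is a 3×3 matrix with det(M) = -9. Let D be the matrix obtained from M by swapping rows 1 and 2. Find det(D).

det(D) = 9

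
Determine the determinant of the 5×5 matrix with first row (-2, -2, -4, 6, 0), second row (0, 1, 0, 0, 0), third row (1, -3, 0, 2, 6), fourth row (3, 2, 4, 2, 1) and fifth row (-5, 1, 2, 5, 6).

Expand along row 2 (it has 4 zeros):
  + (1) · M_22   where M_22 = det([-2 -4 6 0; 1 0 2 6; 3 4 2 1; -5 2 5 6]) = 1408
det = (+1)·(1)·(1408) = 1408

1408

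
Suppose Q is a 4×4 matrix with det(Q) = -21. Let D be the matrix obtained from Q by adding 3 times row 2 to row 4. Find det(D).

Adding a multiple of one row to another leaves the determinant unchanged.
det(D) = (1)·(-21) = -21

|D| = -21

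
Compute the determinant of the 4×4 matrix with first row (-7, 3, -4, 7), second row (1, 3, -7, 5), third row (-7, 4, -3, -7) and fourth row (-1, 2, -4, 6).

-189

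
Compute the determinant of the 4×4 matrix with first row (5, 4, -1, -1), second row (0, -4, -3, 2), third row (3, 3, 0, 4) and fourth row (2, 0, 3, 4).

Expand along row 2 (it has 1 zero):
  + (-4) · M_22   where M_22 = det([5 -1 -1; 3 0 4; 2 3 4]) = -65
  − (-3) · M_23   where M_23 = det([5 4 -1; 3 3 4; 2 0 4]) = 50
  + (2) · M_24   where M_24 = det([5 4 -1; 3 3 0; 2 0 3]) = 15
det = (+1)·(-4)·(-65) + (-1)·(-3)·(50) + (+1)·(2)·(15) = 440

440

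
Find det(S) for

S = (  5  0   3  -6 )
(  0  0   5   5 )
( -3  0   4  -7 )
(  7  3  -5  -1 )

-1230

Expand along column 2 (it has 3 zeros):
  + (3) · M_42   where M_42 = det([5 3 -6; 0 5 5; -3 4 -7]) = -410
det = (+1)·(3)·(-410) = -1230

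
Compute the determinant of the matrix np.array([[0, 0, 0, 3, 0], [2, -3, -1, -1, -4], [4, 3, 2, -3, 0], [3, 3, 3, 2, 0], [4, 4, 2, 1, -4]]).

324

Expand along row 1 (it has 4 zeros):
  − (3) · M_14   where M_14 = det([2 -3 -1 -4; 4 3 2 0; 3 3 3 0; 4 4 2 -4]) = -108
det = (-1)·(3)·(-108) = 324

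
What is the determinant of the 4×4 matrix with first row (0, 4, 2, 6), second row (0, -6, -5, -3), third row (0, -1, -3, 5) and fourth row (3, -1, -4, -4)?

Expand along column 1 (it has 3 zeros):
  − (3) · M_41   where M_41 = det([4 2 6; -6 -5 -3; -1 -3 5]) = 8
det = (-1)·(3)·(8) = -24

-24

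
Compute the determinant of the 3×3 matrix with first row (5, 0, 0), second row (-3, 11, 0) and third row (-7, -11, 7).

The matrix is lower triangular, so the determinant is the product of the diagonal entries:
det = (5) · (11) · (7) = 385

The determinant is 385.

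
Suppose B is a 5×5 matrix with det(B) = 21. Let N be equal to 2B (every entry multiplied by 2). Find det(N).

|N| = 672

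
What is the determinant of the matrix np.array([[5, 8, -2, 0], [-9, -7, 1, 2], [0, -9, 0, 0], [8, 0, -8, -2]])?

Expand along row 3 (it has 3 zeros):
  − (-9) · M_32   where M_32 = det([5 -2 0; -9 1 2; 8 -8 -2]) = 74
det = (-1)·(-9)·(74) = 666

The determinant is 666.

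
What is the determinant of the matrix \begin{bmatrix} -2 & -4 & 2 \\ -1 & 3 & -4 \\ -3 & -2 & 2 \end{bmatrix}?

-30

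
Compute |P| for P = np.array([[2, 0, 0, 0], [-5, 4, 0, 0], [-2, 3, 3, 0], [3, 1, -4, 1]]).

P is lower triangular, so det(P) is the product of the diagonal entries:
det = (2) · (4) · (3) · (1) = 24

det(P) = 24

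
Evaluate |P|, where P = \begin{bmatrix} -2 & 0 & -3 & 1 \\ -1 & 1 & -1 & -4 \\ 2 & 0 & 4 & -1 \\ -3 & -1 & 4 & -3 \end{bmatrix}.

The determinant is 18.

Expand along column 2 (it has 2 zeros):
  + (1) · M_22   where M_22 = det([-2 -3 1; 2 4 -1; -3 4 -3]) = 9
  + (-1) · M_42   where M_42 = det([-2 -3 1; -1 -1 -4; 2 4 -1]) = -9
det = (+1)·(1)·(9) + (+1)·(-1)·(-9) = 18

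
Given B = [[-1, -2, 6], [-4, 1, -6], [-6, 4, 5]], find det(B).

Expand along row 1:
  + (-1) · |1 -6; 4 5| = (-1)·(5 − (-24)) = -29
  − (-2) · |-4 -6; -6 5| = −(-2)·(-20 − 36) = -112
  + 6 · |-4 1; -6 4| = 6·(-16 − (-6)) = -60
Sum: (-29) + (-112) + (-60) = -201

det(B) = -201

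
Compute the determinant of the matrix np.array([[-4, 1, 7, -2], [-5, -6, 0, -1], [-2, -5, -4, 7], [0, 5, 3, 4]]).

478

Expand along row 2 (it has 1 zero):
  − (-5) · M_21   where M_21 = det([1 7 -2; -5 -4 7; 5 3 4]) = 338
  + (-6) · M_22   where M_22 = det([-4 7 -2; -2 -4 7; 0 3 4]) = 216
  + (-1) · M_24   where M_24 = det([-4 1 7; -2 -5 -4; 0 5 3]) = -84
det = (-1)·(-5)·(338) + (+1)·(-6)·(216) + (+1)·(-1)·(-84) = 478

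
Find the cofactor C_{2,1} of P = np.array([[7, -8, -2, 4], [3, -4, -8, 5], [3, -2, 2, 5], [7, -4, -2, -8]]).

-168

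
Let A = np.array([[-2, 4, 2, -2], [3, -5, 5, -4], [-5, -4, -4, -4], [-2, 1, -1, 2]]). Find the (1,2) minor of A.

The minor is 66.

Delete row 1 and column 2; the remaining 3×3 submatrix is [3 5 -4; -5 -4 -4; -2 -1 2].
Its determinant is 66.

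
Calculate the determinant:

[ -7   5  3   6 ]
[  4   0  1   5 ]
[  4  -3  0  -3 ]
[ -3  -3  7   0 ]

-286

Expand along row 2 (it has 1 zero):
  − (4) · M_21   where M_21 = det([5 3 6; -3 0 -3; -3 7 0]) = 6
  − (1) · M_23   where M_23 = det([-7 5 6; 4 -3 -3; -3 -3 0]) = -18
  + (5) · M_24   where M_24 = det([-7 5 3; 4 -3 0; -3 -3 7]) = -56
det = (-1)·(4)·(6) + (-1)·(1)·(-18) + (+1)·(5)·(-56) = -286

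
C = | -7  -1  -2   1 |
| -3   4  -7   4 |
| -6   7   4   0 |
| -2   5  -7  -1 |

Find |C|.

det(C) = 2656

Expand along row 3 (it has 1 zero):
  + (-6) · M_31   where M_31 = det([-1 -2 1; 4 -7 4; 5 -7 -1]) = -76
  − (7) · M_32   where M_32 = det([-7 -2 1; -3 -7 4; -2 -7 -1]) = -216
  + (4) · M_33   where M_33 = det([-7 -1 1; -3 4 4; -2 5 -1]) = 172
det = (+1)·(-6)·(-76) + (-1)·(7)·(-216) + (+1)·(4)·(172) = 2656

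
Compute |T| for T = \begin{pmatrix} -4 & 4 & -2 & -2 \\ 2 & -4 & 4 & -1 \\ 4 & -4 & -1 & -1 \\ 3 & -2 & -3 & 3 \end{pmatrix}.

Expand along row 1:
  + (-4) · M_11   where M_11 = det([-4 4 -1; -4 -1 -1; -2 -3 3]) = 70
  − (4) · M_12   where M_12 = det([2 4 -1; 4 -1 -1; 3 -3 3]) = -63
  + (-2) · M_13   where M_13 = det([2 -4 -1; 4 -4 -1; 3 -2 3]) = 28
  − (-2) · M_14   where M_14 = det([2 -4 4; 4 -4 -1; 3 -2 -3]) = 0
det = (+1)·(-4)·(70) + (-1)·(4)·(-63) + (+1)·(-2)·(28) + (-1)·(-2)·(0) = -84

-84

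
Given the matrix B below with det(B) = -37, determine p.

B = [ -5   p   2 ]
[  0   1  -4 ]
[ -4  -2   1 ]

Expanding along the column containing p, det(B) is linear in p: det(B) = (16)·p + (43).
Set (16)·p + (43) = -37  ⇒  (16)·p = -80  ⇒  p = -5.

-5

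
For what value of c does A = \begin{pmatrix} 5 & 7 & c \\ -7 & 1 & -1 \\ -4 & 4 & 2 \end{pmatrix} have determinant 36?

c = 5

Expanding along the row containing c, det(A) is linear in c: det(A) = (-24)·c + (156).
Set (-24)·c + (156) = 36  ⇒  (-24)·c = -120  ⇒  c = 5.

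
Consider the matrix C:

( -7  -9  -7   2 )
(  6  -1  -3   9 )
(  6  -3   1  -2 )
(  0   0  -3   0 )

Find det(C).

Expand along row 4 (it has 3 zeros):
  − (-3) · M_43   where M_43 = det([-7 -9 2; 6 -1 9; 6 -3 -2]) = -821
det = (-1)·(-3)·(-821) = -2463

-2463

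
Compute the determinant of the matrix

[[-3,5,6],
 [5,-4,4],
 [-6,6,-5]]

53

Expand along column 1:
  + (-3) · |-4 4; 6 -5| = (-3)·(20 − 24) = 12
  − 5 · |5 6; 6 -5| = −5·(-25 − 36) = 305
  + (-6) · |5 6; -4 4| = (-6)·(20 − (-24)) = -264
Sum: (12) + (305) + (-264) = 53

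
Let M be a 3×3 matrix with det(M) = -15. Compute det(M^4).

The determinant is 50625.

det(M^4) = (det M)^4 = (-15)^4 = 50625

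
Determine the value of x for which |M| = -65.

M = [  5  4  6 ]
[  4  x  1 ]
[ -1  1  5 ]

Expanding along the column containing x, det(M) is linear in x: det(M) = (31)·x + (-65).
Set (31)·x + (-65) = -65  ⇒  (31)·x = 0  ⇒  x = 0.

x = 0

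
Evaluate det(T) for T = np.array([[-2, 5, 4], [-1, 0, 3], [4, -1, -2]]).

|T| = 48

Expand along row 2:
  − (-1) · |5 4; -1 -2| = −(-1)·(-10 − (-4)) = -6
  − 3 · |-2 5; 4 -1| = −3·(2 − 20) = 54
Sum: (-6) + (54) = 48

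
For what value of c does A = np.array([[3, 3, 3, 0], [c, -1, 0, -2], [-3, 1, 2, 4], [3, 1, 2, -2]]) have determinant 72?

5

Expanding along the row containing c, det(A) is linear in c: det(A) = (18)·c + (-18).
Set (18)·c + (-18) = 72  ⇒  (18)·c = 90  ⇒  c = 5.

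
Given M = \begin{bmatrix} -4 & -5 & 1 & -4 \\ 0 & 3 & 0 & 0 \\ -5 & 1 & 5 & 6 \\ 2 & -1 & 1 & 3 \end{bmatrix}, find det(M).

Expand along row 2 (it has 3 zeros):
  + (3) · M_22   where M_22 = det([-4 1 -4; -5 5 6; 2 1 3]) = 51
det = (+1)·(3)·(51) = 153

det(M) = 153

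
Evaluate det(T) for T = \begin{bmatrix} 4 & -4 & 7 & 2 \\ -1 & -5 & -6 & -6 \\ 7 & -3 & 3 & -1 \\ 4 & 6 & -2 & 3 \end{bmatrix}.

784

Expand along row 1:
  + (4) · M_11   where M_11 = det([-5 -6 -6; -3 3 -1; 6 -2 3]) = 19
  − (-4) · M_12   where M_12 = det([-1 -6 -6; 7 3 -1; 4 -2 3]) = 299
  + (7) · M_13   where M_13 = det([-1 -5 -6; 7 -3 -1; 4 6 3]) = -196
  − (2) · M_14   where M_14 = det([-1 -5 -6; 7 -3 3; 4 6 -2]) = -442
det = (+1)·(4)·(19) + (-1)·(-4)·(299) + (+1)·(7)·(-196) + (-1)·(2)·(-442) = 784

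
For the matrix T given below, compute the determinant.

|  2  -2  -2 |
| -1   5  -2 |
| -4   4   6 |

16

Expand along column 1:
  + 2 · |5 -2; 4 6| = 2·(30 − (-8)) = 76
  − (-1) · |-2 -2; 4 6| = −(-1)·(-12 − (-8)) = -4
  + (-4) · |-2 -2; 5 -2| = (-4)·(4 − (-10)) = -56
Sum: (76) + (-4) + (-56) = 16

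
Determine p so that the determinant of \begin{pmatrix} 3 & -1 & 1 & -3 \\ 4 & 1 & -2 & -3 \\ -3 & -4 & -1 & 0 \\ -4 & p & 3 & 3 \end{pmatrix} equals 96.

2

Expanding along the row containing p, det(M) is linear in p: det(M) = (30)·p + (36).
Set (30)·p + (36) = 96  ⇒  (30)·p = 60  ⇒  p = 2.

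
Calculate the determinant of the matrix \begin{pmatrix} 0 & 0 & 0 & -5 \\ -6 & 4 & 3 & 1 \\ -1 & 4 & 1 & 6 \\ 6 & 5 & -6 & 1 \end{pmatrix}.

435

Expand along row 1 (it has 3 zeros):
  − (-5) · M_14   where M_14 = det([-6 4 3; -1 4 1; 6 5 -6]) = 87
det = (-1)·(-5)·(87) = 435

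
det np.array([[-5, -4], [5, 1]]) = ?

The determinant is 15.

det = (-5)·1 − (-4)·5 = -5 − (-20) = 15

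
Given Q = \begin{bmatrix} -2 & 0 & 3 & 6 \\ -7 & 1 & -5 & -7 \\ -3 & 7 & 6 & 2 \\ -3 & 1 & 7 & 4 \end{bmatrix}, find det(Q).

det(Q) = 1744

Expand along row 1 (it has 1 zero):
  + (-2) · M_11   where M_11 = det([1 -5 -7; 7 6 2; 1 7 4]) = -161
  + (3) · M_13   where M_13 = det([-7 1 -7; -3 7 2; -3 1 4]) = -302
  − (6) · M_14   where M_14 = det([-7 1 -5; -3 7 6; -3 1 7]) = -388
det = (+1)·(-2)·(-161) + (+1)·(3)·(-302) + (-1)·(6)·(-388) = 1744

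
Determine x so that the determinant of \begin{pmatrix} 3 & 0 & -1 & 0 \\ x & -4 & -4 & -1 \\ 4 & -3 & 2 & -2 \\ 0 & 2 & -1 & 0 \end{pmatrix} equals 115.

x = -8

Expanding along the column containing x, det(B) is linear in x: det(B) = (-4)·x + (83).
Set (-4)·x + (83) = 115  ⇒  (-4)·x = 32  ⇒  x = -8.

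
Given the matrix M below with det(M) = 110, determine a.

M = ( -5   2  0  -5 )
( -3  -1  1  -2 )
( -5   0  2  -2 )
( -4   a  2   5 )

Expanding along the column containing a, det(M) is linear in a: det(M) = (-5)·a + (70).
Set (-5)·a + (70) = 110  ⇒  (-5)·a = 40  ⇒  a = -8.

-8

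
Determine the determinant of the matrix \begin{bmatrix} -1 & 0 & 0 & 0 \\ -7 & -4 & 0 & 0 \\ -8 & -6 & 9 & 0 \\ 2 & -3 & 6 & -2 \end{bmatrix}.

-72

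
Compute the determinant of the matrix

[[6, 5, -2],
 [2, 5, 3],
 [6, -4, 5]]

338

Expand along row 1:
  + 6 · |5 3; -4 5| = 6·(25 − (-12)) = 222
  − 5 · |2 3; 6 5| = −5·(10 − 18) = 40
  + (-2) · |2 5; 6 -4| = (-2)·(-8 − 30) = 76
Sum: (222) + (40) + (76) = 338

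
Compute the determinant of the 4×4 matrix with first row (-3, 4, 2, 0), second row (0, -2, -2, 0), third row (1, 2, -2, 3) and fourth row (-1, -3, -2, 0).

-30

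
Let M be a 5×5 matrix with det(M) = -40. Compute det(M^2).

1600

det(M^2) = (det M)^2 = (-40)^2 = 1600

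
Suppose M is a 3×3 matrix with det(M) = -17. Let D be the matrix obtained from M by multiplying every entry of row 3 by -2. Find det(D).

det(D) = 34

Scaling one row by -2 multiplies the determinant by -2.
det(D) = (-2)·(-17) = 34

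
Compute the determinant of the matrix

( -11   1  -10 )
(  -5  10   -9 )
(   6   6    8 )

-588

Expand along row 1:
  + (-11) · |10 -9; 6 8| = (-11)·(80 − (-54)) = -1474
  − 1 · |-5 -9; 6 8| = −1·(-40 − (-54)) = -14
  + (-10) · |-5 10; 6 6| = (-10)·(-30 − 60) = 900
Sum: (-1474) + (-14) + (900) = -588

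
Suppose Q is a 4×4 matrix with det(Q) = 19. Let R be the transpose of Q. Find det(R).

19

det(Qᵀ) = det(Q).
det(R) = (1)·(19) = 19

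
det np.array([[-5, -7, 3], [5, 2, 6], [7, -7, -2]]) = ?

-701

Expand along row 1:
  + (-5) · |2 6; -7 -2| = (-5)·(-4 − (-42)) = -190
  − (-7) · |5 6; 7 -2| = −(-7)·(-10 − 42) = -364
  + 3 · |5 2; 7 -7| = 3·(-35 − 14) = -147
Sum: (-190) + (-364) + (-147) = -701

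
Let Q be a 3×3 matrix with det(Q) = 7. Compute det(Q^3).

The determinant is 343.

det(Q^3) = (det Q)^3 = (7)^3 = 343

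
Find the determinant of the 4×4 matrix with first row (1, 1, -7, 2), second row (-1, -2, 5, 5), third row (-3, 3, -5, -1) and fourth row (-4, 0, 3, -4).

Expand along row 4 (it has 1 zero):
  − (-4) · M_41   where M_41 = det([1 -7 2; -2 5 5; 3 -5 -1]) = -81
  − (3) · M_43   where M_43 = det([1 1 2; -1 -2 5; -3 3 -1]) = -47
  + (-4) · M_44   where M_44 = det([1 1 -7; -1 -2 5; -3 3 -5]) = 38
det = (-1)·(-4)·(-81) + (-1)·(3)·(-47) + (+1)·(-4)·(38) = -335

The determinant is -335.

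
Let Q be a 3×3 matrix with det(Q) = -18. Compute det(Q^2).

324

det(Q^2) = (det Q)^2 = (-18)^2 = 324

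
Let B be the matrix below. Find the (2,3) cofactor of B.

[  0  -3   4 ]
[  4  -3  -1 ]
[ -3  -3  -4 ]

9

Delete row 2 and column 3; the remaining 2×2 submatrix is [0 -3; -3 -3].
Its determinant is 0·(-3) − (-3)·(-3) = -9.
The cofactor carries sign (−1)^(2+3) = −1, so C_{2,3} = −(-9) = 9.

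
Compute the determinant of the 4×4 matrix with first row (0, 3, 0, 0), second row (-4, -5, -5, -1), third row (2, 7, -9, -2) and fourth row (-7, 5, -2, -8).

Expand along row 1 (it has 3 zeros):
  − (3) · M_12   where M_12 = det([-4 -5 -1; 2 -9 -2; -7 -2 -8]) = -355
det = (-1)·(3)·(-355) = 1065

1065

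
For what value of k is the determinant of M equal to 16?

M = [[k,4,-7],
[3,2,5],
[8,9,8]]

Expanding along the row containing k, det(M) is linear in k: det(M) = (-29)·k + (-13).
Set (-29)·k + (-13) = 16  ⇒  (-29)·k = 29  ⇒  k = -1.

-1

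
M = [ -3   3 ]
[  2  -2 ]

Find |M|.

det(M) = (-3)·(-2) − 3·2 = 6 − 6 = 0

The determinant is 0.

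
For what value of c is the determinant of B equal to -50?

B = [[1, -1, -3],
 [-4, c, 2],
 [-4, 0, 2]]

5

Expanding along the column containing c, det(B) is linear in c: det(B) = (-10)·c + (0).
Set (-10)·c + (0) = -50  ⇒  (-10)·c = -50  ⇒  c = 5.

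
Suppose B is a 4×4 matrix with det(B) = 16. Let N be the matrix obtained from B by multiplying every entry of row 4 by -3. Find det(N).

Scaling one row by -3 multiplies the determinant by -3.
det(N) = (-3)·(16) = -48

-48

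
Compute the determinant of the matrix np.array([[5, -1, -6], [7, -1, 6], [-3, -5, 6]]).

Expand along column 1:
  + 5 · |-1 6; -5 6| = 5·(-6 − (-30)) = 120
  − 7 · |-1 -6; -5 6| = −7·(-6 − 30) = 252
  + (-3) · |-1 -6; -1 6| = (-3)·(-6 − 6) = 36
Sum: (120) + (252) + (36) = 408

408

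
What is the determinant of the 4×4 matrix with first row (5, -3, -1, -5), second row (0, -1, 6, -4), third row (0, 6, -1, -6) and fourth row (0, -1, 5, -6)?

Expand along column 1 (it has 3 zeros):
  + (5) · M_11   where M_11 = det([-1 6 -4; 6 -1 -6; -1 5 -6]) = 100
det = (+1)·(5)·(100) = 500

The determinant is 500.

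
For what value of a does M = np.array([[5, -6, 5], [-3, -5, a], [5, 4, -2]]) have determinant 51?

2

Expanding along the column containing a, det(M) is linear in a: det(M) = (-50)·a + (151).
Set (-50)·a + (151) = 51  ⇒  (-50)·a = -100  ⇒  a = 2.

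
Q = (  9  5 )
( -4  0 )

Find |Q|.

20

det(Q) = 9·0 − 5·(-4) = 0 − (-20) = 20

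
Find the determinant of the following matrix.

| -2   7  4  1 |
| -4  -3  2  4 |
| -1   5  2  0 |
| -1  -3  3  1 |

41

Expand along row 3 (it has 1 zero):
  + (-1) · M_31   where M_31 = det([7 4 1; -3 2 4; -3 3 1]) = -109
  − (5) · M_32   where M_32 = det([-2 4 1; -4 2 4; -1 3 1]) = 10
  + (2) · M_33   where M_33 = det([-2 7 1; -4 -3 4; -1 -3 1]) = -9
det = (+1)·(-1)·(-109) + (-1)·(5)·(10) + (+1)·(2)·(-9) = 41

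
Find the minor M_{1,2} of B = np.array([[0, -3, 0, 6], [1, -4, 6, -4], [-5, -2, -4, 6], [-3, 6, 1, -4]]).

Delete row 1 and column 2; the remaining 3×3 submatrix is [1 6 -4; -5 -4 6; -3 1 -4].
Its determinant is -150.

The minor is -150.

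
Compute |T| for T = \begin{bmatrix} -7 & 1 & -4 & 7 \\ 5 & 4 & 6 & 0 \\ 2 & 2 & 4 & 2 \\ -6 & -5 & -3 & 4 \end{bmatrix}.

|T| = 40

Expand along row 2 (it has 1 zero):
  − (5) · M_21   where M_21 = det([1 -4 7; 2 4 2; -5 -3 4]) = 192
  + (4) · M_22   where M_22 = det([-7 -4 7; 2 4 2; -6 -3 4]) = 52
  − (6) · M_23   where M_23 = det([-7 1 7; 2 2 2; -6 -5 4]) = -132
det = (-1)·(5)·(192) + (+1)·(4)·(52) + (-1)·(6)·(-132) = 40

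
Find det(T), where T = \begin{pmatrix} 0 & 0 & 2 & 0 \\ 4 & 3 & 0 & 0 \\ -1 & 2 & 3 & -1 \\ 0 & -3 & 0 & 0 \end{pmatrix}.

-24

Expand along row 1 (it has 3 zeros):
  + (2) · M_13   where M_13 = det([4 3 0; -1 2 -1; 0 -3 0]) = -12
det = (+1)·(2)·(-12) = -24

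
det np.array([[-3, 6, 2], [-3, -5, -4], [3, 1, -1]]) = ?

Expand along column 1:
  + (-3) · |-5 -4; 1 -1| = (-3)·(5 − (-4)) = -27
  − (-3) · |6 2; 1 -1| = −(-3)·(-6 − 2) = -24
  + 3 · |6 2; -5 -4| = 3·(-24 − (-10)) = -42
Sum: (-27) + (-24) + (-42) = -93

The determinant is -93.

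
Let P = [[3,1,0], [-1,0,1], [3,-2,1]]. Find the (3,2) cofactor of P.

-3

Delete row 3 and column 2; the remaining 2×2 submatrix is [3 0; -1 1].
Its determinant is 3·1 − 0·(-1) = 3.
The cofactor carries sign (−1)^(3+2) = −1, so C_{3,2} = −(3) = -3.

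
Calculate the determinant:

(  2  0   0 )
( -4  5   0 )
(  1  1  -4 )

The determinant is -40.

The matrix is lower triangular, so the determinant is the product of the diagonal entries:
det = (2) · (5) · (-4) = -40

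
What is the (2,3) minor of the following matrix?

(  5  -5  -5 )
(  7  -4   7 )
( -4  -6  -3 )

-50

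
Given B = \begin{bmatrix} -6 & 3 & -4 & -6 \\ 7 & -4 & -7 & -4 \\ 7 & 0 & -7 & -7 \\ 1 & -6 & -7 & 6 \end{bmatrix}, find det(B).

The determinant is -2338.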